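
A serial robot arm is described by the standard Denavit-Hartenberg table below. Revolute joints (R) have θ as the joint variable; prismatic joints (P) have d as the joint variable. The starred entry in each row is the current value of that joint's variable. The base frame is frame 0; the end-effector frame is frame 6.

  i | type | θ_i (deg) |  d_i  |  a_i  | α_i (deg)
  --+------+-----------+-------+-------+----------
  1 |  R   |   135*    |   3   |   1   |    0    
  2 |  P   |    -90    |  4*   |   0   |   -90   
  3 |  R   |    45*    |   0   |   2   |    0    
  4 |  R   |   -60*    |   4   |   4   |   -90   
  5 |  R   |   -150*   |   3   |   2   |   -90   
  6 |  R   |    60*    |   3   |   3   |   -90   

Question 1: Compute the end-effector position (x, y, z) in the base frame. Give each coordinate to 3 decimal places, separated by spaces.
after link 1: o_1 = (-0.7071, 0.7071, 3.0000)
after link 2: o_2 = (-0.7071, 0.7071, 7.0000)
after link 3: o_3 = (0.2929, 1.7071, 5.5858)
after link 4: o_4 = (0.1965, 7.2676, 6.6211)
after link 5: o_5 = (-1.1446, 7.3407, 3.2750)
after link 6: o_6 = (-3.8502, 9.3699, 5.8366)

-3.850 9.370 5.837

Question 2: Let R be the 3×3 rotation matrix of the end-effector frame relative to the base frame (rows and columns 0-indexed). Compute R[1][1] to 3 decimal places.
End-effector y-axis (col 1 of R) = (0.2709,-0.9539,-0.1294)
R[1][1] = -0.9539

-0.954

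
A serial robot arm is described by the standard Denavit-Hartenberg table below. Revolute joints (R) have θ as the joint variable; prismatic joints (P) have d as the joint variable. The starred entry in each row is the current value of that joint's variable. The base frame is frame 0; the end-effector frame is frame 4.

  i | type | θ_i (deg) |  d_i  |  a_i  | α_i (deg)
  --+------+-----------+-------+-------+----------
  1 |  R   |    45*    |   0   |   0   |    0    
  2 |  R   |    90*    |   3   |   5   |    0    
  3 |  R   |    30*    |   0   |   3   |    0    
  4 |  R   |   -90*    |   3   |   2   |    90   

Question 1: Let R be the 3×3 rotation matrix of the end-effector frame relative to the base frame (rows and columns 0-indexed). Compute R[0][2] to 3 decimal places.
0.966

End-effector z-axis (col 2 of R) = (0.9659,-0.2588,0.0000)
R[0][2] = 0.9659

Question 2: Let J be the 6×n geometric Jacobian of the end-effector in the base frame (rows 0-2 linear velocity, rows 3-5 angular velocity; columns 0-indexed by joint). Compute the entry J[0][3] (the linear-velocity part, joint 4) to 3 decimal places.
axis z_3 = (0.0000,0.0000,1.0000); lever o_n−o_3 = (0.5176,1.9319,3.0000)
cross product → J_v[:, 3] = (-1.9319,0.5176,0.0000)
J_ω[:, 3] = z_3
entry J[0][3] = -1.9319

-1.932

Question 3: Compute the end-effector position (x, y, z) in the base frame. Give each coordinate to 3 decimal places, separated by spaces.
after link 1: o_1 = (0.0000, 0.0000, 0.0000)
after link 2: o_2 = (-3.5355, 3.5355, 3.0000)
after link 3: o_3 = (-6.4333, 4.3120, 3.0000)
after link 4: o_4 = (-5.9157, 6.2438, 6.0000)

-5.916 6.244 6.000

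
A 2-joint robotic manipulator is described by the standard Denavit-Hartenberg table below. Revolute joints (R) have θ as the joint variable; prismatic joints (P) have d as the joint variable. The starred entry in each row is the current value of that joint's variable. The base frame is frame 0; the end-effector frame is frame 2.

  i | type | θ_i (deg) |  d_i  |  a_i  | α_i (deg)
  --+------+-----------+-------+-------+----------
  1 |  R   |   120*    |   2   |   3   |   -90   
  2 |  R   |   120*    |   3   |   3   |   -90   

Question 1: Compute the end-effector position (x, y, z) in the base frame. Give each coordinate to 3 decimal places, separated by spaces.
-3.348 -0.201 -0.598

after link 1: o_1 = (-1.5000, 2.5981, 2.0000)
after link 2: o_2 = (-3.3481, -0.2010, -0.5981)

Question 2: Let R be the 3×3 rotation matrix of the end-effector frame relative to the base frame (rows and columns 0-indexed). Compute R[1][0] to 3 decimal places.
End-effector x-axis (col 0 of R) = (0.2500,-0.4330,-0.8660)
R[1][0] = -0.4330

-0.433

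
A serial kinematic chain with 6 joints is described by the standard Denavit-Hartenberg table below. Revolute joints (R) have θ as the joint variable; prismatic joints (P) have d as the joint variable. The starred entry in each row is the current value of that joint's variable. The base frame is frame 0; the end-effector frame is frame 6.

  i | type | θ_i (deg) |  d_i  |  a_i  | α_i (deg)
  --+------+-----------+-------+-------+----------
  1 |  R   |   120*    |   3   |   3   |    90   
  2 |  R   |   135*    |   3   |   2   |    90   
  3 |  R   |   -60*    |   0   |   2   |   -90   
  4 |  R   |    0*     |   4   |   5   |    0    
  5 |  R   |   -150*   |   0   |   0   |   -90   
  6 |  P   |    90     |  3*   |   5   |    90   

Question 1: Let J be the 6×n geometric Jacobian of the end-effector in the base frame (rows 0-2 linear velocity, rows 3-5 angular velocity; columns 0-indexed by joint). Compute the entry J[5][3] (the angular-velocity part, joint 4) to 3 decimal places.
axis z_3 = (0.7392,-0.2803,0.6124); lever o_n−o_3 = (-5.3837,-2.9335,3.5228)
cross product → J_v[:, 3] = (0.8088,-5.9009,-3.6776)
J_ω[:, 3] = z_3
entry J[5][3] = 0.6124

0.612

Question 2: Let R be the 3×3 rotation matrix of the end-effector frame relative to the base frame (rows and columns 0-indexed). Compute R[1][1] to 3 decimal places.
End-effector y-axis (col 1 of R) = (-0.5928,0.1607,0.7891)
R[1][1] = 0.1607

0.161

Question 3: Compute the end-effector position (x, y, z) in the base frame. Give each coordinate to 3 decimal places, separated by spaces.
after link 1: o_1 = (-1.5000, 2.5981, 3.0000)
after link 2: o_2 = (1.8052, 2.8733, 4.4142)
after link 3: o_3 = (0.6587, 1.3949, 5.1213)
after link 4: o_4 = (0.7494, -3.4224, 9.3386)
after link 5: o_5 = (0.7494, -3.4224, 9.3386)
after link 6: o_6 = (-4.7250, -1.5385, 8.6442)

-4.725 -1.539 8.644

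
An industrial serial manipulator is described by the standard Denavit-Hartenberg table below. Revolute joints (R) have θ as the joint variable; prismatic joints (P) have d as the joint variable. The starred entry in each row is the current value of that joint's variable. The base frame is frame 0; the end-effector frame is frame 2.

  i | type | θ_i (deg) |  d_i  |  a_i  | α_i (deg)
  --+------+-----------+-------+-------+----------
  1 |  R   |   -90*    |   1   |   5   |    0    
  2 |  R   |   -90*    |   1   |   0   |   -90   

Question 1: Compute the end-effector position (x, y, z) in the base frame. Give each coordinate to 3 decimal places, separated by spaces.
after link 1: o_1 = (0.0000, -5.0000, 1.0000)
after link 2: o_2 = (0.0000, -5.0000, 2.0000)

0.000 -5.000 2.000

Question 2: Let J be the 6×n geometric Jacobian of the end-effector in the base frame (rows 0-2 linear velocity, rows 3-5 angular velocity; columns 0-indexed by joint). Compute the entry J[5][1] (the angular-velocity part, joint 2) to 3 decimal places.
axis z_1 = (0.0000,0.0000,1.0000); lever o_n−o_1 = (0.0000,0.0000,1.0000)
cross product → J_v[:, 1] = (0.0000,0.0000,0.0000)
J_ω[:, 1] = z_1
entry J[5][1] = 1.0000

1.000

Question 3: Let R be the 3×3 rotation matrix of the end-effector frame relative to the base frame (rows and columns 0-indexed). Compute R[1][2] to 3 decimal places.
-1.000

End-effector z-axis (col 2 of R) = (0.0000,-1.0000,0.0000)
R[1][2] = -1.0000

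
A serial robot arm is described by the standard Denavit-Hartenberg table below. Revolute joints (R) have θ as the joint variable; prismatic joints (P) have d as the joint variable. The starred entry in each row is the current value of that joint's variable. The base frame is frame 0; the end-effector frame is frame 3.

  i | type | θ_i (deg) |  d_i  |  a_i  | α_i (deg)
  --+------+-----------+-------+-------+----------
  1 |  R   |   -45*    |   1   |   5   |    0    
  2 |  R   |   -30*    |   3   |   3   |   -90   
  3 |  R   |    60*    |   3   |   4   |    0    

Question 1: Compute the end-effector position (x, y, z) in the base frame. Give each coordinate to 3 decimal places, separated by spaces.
7.727 -7.589 0.536

after link 1: o_1 = (3.5355, -3.5355, 1.0000)
after link 2: o_2 = (4.3120, -6.4333, 4.0000)
after link 3: o_3 = (7.7274, -7.5887, 0.5359)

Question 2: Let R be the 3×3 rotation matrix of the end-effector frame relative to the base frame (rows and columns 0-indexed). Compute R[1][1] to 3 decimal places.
End-effector y-axis (col 1 of R) = (-0.2241,0.8365,-0.5000)
R[1][1] = 0.8365

0.837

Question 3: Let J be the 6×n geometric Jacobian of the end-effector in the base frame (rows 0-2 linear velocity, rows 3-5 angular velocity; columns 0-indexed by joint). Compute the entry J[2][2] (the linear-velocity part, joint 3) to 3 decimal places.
axis z_2 = (0.9659,0.2588,0.0000); lever o_n−o_2 = (3.4154,-1.1554,-3.4641)
cross product → J_v[:, 2] = (-0.8966,3.3461,-2.0000)
J_ω[:, 2] = z_2
entry J[2][2] = -2.0000

-2.000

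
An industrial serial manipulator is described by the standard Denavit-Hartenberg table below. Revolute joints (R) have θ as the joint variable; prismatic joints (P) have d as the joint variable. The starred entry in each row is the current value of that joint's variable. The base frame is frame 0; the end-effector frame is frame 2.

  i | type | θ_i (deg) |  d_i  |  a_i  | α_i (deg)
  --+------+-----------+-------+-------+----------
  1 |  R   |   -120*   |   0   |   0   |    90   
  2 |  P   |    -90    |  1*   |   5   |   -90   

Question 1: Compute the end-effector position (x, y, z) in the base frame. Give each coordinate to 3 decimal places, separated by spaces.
after link 1: o_1 = (0.0000, 0.0000, 0.0000)
after link 2: o_2 = (-0.8660, 0.5000, -5.0000)

-0.866 0.500 -5.000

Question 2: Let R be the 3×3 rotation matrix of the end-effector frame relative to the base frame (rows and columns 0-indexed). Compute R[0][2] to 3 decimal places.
-0.500

End-effector z-axis (col 2 of R) = (-0.5000,-0.8660,0.0000)
R[0][2] = -0.5000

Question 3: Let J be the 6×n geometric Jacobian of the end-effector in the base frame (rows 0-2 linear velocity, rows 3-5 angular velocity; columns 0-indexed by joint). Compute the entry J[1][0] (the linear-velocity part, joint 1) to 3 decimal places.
axis z_0 = ẑ; lever o_n−o_0 = (-0.8660,0.5000,-5.0000)
cross product → J_v[:, 0] = (-0.5000,-0.8660,0.0000)
J_ω[:, 0] = z_0
entry J[1][0] = -0.8660

-0.866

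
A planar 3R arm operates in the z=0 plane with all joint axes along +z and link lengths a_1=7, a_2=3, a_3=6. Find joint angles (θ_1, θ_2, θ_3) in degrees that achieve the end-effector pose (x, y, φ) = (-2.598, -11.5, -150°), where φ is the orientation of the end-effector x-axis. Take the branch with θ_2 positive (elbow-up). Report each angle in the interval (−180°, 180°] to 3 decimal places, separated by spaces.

wrist centre = target − a_3·(cos φ, sin φ) = (2.5982, -8.5000)
cos θ_2 = (79.0004−7²−3²)/(2·7·3) = 0.5000; θ_2 = 59.9994° (elbow-up)
β = atan2(-8.5000,2.5982) = -73.0034°; ψ = atan2(2.5981,8.5000) = 16.9959°
θ_1 = β − ψ = -89.9994°
θ_3 = φ − θ_1 − θ_2 = -120.0000° (wrapped to (-180°,180°])

-89.999 59.999 -120.000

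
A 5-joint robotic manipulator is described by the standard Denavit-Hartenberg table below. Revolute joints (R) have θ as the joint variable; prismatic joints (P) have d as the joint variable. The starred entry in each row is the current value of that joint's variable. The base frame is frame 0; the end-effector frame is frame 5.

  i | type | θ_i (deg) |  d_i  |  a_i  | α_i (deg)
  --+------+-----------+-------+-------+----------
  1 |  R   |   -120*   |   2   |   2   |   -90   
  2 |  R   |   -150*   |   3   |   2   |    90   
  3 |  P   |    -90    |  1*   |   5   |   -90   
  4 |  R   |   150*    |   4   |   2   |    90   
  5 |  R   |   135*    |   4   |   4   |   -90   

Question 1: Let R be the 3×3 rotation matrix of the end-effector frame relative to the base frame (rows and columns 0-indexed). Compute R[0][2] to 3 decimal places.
-0.748

End-effector z-axis (col 2 of R) = (-0.7481,-0.0711,-0.6597)
R[0][2] = -0.7481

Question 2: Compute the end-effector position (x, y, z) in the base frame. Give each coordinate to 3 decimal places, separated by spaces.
-1.775 6.360 8.189

after link 1: o_1 = (-1.0000, -1.7321, 2.0000)
after link 2: o_2 = (2.4641, -1.7321, 3.0000)
after link 3: o_3 = (-1.6160, 1.2010, 2.1340)
after link 4: o_4 = (1.3660, 2.9019, 5.0000)
after link 5: o_5 = (-1.7751, 6.3604, 8.1895)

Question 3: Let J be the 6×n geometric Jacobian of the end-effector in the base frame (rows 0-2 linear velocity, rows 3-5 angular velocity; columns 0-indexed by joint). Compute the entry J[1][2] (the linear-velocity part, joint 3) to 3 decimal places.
0.433

prismatic axis z_2 = (0.2500,0.4330,-0.8660)
J_v[:, 2] = z_2; J_ω[:, 2] = (0,0,0)
entry J[1][2] = 0.4330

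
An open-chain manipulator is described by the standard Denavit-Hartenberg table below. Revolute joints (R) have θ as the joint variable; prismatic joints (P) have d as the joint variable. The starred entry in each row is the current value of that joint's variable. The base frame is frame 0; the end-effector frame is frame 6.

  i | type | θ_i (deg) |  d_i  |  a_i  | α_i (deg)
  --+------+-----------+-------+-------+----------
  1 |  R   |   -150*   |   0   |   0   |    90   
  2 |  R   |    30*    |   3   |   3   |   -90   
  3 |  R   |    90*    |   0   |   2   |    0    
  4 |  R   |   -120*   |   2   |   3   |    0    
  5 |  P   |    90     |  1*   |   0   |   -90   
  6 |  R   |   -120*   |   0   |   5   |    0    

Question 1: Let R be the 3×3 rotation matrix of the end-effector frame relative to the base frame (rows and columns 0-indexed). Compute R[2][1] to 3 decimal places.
0.650

End-effector y-axis (col 1 of R) = (0.2667,-0.7120,0.6495)
R[2][1] = 0.6495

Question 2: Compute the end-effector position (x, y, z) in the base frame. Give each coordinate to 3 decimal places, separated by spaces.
after link 1: o_1 = (0.0000, 0.0000, 0.0000)
after link 2: o_2 = (-3.7500, 1.2990, 1.5000)
after link 3: o_3 = (-2.7500, -0.4330, 1.5000)
after link 4: o_4 = (-4.5825, 0.2410, 4.5311)
after link 5: o_5 = (-4.1495, 0.4910, 5.3971)
after link 6: o_6 = (-2.4196, 3.9898, 8.5221)

-2.420 3.990 8.522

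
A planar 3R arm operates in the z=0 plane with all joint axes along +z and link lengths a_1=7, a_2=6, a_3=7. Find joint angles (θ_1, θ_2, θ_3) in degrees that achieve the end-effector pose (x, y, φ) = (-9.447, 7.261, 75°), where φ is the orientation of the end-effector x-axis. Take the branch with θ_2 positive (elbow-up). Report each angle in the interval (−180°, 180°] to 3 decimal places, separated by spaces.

wrist centre = target − a_3·(cos φ, sin φ) = (-11.2587, 0.4995)
cos θ_2 = (127.0086−7²−6²)/(2·7·6) = 0.5001; θ_2 = 59.9932° (elbow-up)
β = atan2(0.4995,-11.2587) = 177.4596°; ψ = atan2(5.1958,10.0006) = 27.4540°
θ_1 = β − ψ = 150.0056°
θ_3 = φ − θ_1 − θ_2 = -134.9988° (wrapped to (-180°,180°])

150.006 59.993 -134.999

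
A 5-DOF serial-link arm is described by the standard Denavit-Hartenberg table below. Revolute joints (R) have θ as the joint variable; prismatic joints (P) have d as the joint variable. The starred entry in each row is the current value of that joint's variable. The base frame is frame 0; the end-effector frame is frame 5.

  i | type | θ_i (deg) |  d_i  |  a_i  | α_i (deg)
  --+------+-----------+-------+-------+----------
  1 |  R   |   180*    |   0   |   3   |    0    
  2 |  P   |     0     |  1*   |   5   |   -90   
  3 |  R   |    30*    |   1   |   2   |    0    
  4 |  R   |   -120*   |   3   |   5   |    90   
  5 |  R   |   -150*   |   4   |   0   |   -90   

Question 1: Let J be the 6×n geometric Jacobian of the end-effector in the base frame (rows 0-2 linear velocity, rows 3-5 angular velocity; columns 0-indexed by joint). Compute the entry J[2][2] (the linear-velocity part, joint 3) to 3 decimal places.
2.268

axis z_2 = (-0.0000,-1.0000,0.0000); lever o_n−o_2 = (2.2679,-4.0000,4.0000)
cross product → J_v[:, 2] = (-4.0000,0.0000,2.2679)
J_ω[:, 2] = z_2
entry J[2][2] = 2.2679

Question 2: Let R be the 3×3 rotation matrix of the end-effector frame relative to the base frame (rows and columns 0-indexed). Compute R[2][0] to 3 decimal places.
-0.866

End-effector x-axis (col 0 of R) = (0.0000,0.5000,-0.8660)
R[2][0] = -0.8660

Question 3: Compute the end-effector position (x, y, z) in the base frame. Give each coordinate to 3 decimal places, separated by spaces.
after link 1: o_1 = (-3.0000, 0.0000, 0.0000)
after link 2: o_2 = (-8.0000, 0.0000, 1.0000)
after link 3: o_3 = (-9.7321, -1.0000, 0.0000)
after link 4: o_4 = (-9.7321, -4.0000, 5.0000)
after link 5: o_5 = (-5.7321, -4.0000, 5.0000)

-5.732 -4.000 5.000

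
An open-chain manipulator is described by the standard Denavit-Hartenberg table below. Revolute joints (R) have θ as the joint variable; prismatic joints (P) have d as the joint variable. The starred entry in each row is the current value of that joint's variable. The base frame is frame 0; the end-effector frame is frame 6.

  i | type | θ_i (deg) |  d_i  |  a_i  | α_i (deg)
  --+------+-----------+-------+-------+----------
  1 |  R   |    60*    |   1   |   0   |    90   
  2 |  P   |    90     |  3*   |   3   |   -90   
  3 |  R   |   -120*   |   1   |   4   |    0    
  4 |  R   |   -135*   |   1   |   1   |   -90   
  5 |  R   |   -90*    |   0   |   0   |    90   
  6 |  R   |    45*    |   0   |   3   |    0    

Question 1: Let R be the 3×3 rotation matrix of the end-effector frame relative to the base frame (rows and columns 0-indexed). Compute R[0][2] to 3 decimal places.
End-effector z-axis (col 2 of R) = (0.8365,-0.4830,0.2588)
R[0][2] = 0.8365

0.837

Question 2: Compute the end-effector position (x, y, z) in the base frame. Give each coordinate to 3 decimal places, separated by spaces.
3.176 -6.593 -0.308

after link 1: o_1 = (0.0000, 0.0000, 1.0000)
after link 2: o_2 = (2.5981, -1.5000, 4.0000)
after link 3: o_3 = (5.0981, -4.0981, 2.0000)
after link 4: o_4 = (3.7616, -4.4811, 1.7412)
after link 5: o_5 = (3.7616, -4.4811, 1.7412)
after link 6: o_6 = (3.1764, -6.5928, -0.3079)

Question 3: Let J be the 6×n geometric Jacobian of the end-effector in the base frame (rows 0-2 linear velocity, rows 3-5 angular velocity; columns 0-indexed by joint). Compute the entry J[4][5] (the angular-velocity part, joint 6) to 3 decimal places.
axis z_5 = (0.8365,-0.4830,0.2588); lever o_n−o_5 = (-0.5852,-2.1116,-2.0490)
cross product → J_v[:, 5] = (1.5361,1.5626,-2.0490)
J_ω[:, 5] = z_5
entry J[4][5] = -0.4830

-0.483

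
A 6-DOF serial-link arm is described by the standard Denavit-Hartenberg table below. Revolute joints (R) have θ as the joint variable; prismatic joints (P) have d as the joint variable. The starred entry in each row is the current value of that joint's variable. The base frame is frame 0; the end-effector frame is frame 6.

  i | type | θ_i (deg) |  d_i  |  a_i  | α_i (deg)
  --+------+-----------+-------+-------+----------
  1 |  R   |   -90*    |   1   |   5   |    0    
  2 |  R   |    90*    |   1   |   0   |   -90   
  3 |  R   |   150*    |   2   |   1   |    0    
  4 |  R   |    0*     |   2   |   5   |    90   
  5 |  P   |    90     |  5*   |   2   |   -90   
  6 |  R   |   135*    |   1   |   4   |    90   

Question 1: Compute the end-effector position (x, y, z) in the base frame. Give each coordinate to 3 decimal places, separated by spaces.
after link 1: o_1 = (0.0000, -5.0000, 1.0000)
after link 2: o_2 = (0.0000, -5.0000, 2.0000)
after link 3: o_3 = (-0.8660, -3.0000, 1.5000)
after link 4: o_4 = (-5.1962, -1.0000, -1.0000)
after link 5: o_5 = (-2.6962, 1.0000, -5.3301)
after link 6: o_6 = (-3.2443, -1.8284, -2.3806)

-3.244 -1.828 -2.381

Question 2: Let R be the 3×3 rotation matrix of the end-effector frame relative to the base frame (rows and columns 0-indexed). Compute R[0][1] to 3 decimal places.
End-effector y-axis (col 1 of R) = (0.8660,-0.0000,0.5000)
R[0][1] = 0.8660

0.866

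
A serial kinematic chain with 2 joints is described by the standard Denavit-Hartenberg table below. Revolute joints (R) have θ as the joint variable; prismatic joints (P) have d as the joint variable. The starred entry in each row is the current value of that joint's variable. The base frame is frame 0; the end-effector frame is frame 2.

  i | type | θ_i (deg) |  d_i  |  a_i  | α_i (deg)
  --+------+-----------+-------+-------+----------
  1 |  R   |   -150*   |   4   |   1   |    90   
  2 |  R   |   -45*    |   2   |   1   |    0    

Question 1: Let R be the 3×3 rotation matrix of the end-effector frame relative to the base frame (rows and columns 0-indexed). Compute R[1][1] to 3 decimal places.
End-effector y-axis (col 1 of R) = (-0.6124,-0.3536,0.7071)
R[1][1] = -0.3536

-0.354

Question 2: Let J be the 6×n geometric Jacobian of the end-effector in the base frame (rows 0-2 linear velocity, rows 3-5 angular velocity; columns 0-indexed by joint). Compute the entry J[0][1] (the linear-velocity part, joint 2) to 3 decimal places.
axis z_1 = (-0.5000,0.8660,0.0000); lever o_n−o_1 = (-1.6124,1.3785,-0.7071)
cross product → J_v[:, 1] = (-0.6124,-0.3536,0.7071)
J_ω[:, 1] = z_1
entry J[0][1] = -0.6124

-0.612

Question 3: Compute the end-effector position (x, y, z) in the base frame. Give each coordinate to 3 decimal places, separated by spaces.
-2.478 0.878 3.293

after link 1: o_1 = (-0.8660, -0.5000, 4.0000)
after link 2: o_2 = (-2.4784, 0.8785, 3.2929)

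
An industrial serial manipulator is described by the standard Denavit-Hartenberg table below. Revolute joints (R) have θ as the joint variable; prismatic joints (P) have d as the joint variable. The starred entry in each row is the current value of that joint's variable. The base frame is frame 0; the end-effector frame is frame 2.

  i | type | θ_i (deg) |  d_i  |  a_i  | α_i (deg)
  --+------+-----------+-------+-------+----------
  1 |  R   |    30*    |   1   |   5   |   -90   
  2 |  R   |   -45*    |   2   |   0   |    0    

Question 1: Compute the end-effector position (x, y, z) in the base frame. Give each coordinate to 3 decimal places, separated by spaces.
3.330 4.232 1.000

after link 1: o_1 = (4.3301, 2.5000, 1.0000)
after link 2: o_2 = (3.3301, 4.2321, 1.0000)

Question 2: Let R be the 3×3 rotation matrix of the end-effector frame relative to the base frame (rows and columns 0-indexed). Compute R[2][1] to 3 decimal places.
End-effector y-axis (col 1 of R) = (0.6124,0.3536,-0.7071)
R[2][1] = -0.7071

-0.707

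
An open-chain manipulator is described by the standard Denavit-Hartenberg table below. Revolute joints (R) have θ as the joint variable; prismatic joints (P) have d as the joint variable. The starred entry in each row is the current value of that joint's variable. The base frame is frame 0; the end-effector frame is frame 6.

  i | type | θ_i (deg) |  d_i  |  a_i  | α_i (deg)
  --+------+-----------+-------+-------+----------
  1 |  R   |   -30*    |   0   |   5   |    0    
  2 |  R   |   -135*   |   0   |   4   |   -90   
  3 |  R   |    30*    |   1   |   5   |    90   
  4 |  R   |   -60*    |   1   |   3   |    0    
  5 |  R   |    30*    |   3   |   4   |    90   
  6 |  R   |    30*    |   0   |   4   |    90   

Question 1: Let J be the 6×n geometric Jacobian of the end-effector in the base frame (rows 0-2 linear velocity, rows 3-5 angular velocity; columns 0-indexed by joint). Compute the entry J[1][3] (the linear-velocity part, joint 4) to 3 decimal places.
axis z_3 = (-0.4830,-0.1294,0.8660); lever o_n−o_3 = (-11.1982,3.5529,1.2141)
cross product → J_v[:, 3] = (-3.2340,-9.1116,-3.1651)
J_ω[:, 3] = z_3
entry J[1][3] = -9.1116

-9.112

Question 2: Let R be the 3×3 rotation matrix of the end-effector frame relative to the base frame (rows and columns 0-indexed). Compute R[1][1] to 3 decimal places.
0.949

End-effector y-axis (col 1 of R) = (0.1941,0.9486,0.2500)
R[1][1] = 0.9486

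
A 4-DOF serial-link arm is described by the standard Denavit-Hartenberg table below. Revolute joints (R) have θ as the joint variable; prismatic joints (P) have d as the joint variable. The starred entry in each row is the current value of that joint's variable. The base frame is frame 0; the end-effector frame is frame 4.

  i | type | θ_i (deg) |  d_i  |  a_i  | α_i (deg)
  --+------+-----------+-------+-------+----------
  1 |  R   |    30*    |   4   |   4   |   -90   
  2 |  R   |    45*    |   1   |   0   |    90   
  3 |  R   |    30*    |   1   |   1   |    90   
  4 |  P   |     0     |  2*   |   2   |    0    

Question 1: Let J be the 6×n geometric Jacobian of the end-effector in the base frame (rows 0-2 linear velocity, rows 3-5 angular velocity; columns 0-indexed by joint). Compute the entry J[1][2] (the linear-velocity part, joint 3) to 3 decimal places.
3.198

axis z_2 = (0.6124,0.3536,0.7071); lever o_n−o_2 = (2.9318,1.4247,-1.8371)
cross product → J_v[:, 2] = (-1.6569,3.1981,-0.1641)
J_ω[:, 2] = z_2
entry J[1][2] = 3.1981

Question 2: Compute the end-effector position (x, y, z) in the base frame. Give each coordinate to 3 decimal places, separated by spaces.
after link 1: o_1 = (3.4641, 2.0000, 4.0000)
after link 2: o_2 = (2.9641, 2.8660, 4.0000)
after link 3: o_3 = (3.8568, 3.9588, 4.0947)
after link 4: o_4 = (5.8959, 4.2907, 2.1629)

5.896 4.291 2.163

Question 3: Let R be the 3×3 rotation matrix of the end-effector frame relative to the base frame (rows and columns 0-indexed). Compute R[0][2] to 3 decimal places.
End-effector z-axis (col 2 of R) = (0.7392,-0.5732,-0.3536)
R[0][2] = 0.7392

0.739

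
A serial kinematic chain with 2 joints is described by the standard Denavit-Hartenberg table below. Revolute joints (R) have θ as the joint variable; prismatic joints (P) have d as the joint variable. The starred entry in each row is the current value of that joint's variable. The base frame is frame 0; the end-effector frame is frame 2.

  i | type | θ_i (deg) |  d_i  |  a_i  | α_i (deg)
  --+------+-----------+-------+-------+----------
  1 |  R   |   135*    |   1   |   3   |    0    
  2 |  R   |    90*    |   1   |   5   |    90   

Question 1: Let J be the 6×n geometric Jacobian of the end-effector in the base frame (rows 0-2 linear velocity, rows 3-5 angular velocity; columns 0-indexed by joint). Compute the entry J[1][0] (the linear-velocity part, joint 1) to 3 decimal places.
-5.657

axis z_0 = ẑ; lever o_n−o_0 = (-5.6569,-1.4142,2.0000)
cross product → J_v[:, 0] = (1.4142,-5.6569,0.0000)
J_ω[:, 0] = z_0
entry J[1][0] = -5.6569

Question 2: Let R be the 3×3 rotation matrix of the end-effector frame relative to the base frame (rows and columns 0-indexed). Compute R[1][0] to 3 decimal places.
-0.707

End-effector x-axis (col 0 of R) = (-0.7071,-0.7071,0.0000)
R[1][0] = -0.7071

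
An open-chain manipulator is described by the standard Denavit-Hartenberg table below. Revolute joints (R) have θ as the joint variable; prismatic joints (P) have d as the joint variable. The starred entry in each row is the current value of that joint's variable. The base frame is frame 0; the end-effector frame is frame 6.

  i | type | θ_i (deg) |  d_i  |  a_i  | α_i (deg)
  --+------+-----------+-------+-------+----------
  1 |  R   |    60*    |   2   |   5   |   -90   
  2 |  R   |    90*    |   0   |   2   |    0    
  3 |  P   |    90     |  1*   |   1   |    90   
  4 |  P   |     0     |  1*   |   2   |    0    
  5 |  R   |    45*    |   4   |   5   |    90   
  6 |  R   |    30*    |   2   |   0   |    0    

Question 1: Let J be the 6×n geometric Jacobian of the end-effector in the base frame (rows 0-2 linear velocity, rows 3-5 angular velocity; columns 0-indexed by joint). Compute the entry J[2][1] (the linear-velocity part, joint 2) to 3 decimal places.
axis z_1 = (-0.8660,0.5000,0.0000); lever o_n−o_1 = (-6.6780,-5.3240,-7.0000)
cross product → J_v[:, 1] = (-3.5000,-6.0622,7.9497)
J_ω[:, 1] = z_1
entry J[2][1] = 7.9497

7.950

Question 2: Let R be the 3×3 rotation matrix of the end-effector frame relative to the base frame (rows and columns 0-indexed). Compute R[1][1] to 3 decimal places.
0.129

End-effector y-axis (col 1 of R) = (0.4830,0.1294,-0.8660)
R[1][1] = 0.1294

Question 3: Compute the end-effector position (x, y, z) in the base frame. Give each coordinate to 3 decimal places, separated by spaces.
after link 1: o_1 = (2.5000, 4.3301, 2.0000)
after link 2: o_2 = (2.5000, 4.3301, 0.0000)
after link 3: o_3 = (1.1340, 3.9641, -0.0000)
after link 4: o_4 = (0.1340, 2.2321, -1.0000)
after link 5: o_5 = (-4.6957, 0.9380, -5.0000)
after link 6: o_6 = (-4.1780, -0.9939, -5.0000)

-4.178 -0.994 -5.000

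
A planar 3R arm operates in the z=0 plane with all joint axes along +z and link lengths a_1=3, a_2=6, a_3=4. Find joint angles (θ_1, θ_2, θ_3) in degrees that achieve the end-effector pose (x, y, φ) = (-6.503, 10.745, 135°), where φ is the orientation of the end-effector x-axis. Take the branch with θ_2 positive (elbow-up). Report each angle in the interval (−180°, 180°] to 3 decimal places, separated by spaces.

94.790 30.007 10.203

wrist centre = target − a_3·(cos φ, sin φ) = (-3.6746, 7.9166)
cos θ_2 = (76.1746−3²−6²)/(2·3·6) = 0.8660; θ_2 = 30.0073° (elbow-up)
β = atan2(7.9166,-3.6746) = 114.8989°; ψ = atan2(3.0007,8.1958) = 20.1089°
θ_1 = β − ψ = 94.7901°
θ_3 = φ − θ_1 − θ_2 = 10.2026° (wrapped to (-180°,180°])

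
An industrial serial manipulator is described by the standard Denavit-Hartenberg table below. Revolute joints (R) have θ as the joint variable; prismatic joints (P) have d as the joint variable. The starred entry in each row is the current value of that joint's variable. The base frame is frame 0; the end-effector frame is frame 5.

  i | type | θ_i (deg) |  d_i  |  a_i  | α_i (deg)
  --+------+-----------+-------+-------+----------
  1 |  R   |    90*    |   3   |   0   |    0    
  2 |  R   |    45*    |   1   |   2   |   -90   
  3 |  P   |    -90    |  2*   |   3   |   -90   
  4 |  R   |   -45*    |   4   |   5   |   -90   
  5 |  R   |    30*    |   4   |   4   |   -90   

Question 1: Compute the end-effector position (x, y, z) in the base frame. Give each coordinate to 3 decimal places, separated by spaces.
-6.475 -0.818 15.813

after link 1: o_1 = (0.0000, 0.0000, 3.0000)
after link 2: o_2 = (-1.4142, 1.4142, 4.0000)
after link 3: o_3 = (-2.8284, 0.0000, 7.0000)
after link 4: o_4 = (-8.1569, 0.3284, 10.5355)
after link 5: o_5 = (-6.4747, -0.8178, 15.8135)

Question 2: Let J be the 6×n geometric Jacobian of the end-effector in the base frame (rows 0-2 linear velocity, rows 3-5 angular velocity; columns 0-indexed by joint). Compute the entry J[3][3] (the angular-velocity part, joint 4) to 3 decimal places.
axis z_3 = (-0.7071,0.7071,-0.0000); lever o_n−o_3 = (-3.6463,-0.8178,8.8135)
cross product → J_v[:, 3] = (6.2321,6.2321,3.1566)
J_ω[:, 3] = z_3
entry J[3][3] = -0.7071

-0.707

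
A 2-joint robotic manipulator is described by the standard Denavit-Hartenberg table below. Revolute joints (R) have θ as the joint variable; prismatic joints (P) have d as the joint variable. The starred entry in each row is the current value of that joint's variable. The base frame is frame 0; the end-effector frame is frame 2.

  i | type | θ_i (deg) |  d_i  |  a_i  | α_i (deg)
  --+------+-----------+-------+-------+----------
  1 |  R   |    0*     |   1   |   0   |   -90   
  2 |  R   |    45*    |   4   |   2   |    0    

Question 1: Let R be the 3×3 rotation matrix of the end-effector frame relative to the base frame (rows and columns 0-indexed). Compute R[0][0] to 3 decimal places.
End-effector x-axis (col 0 of R) = (0.7071,0.0000,-0.7071)
R[0][0] = 0.7071

0.707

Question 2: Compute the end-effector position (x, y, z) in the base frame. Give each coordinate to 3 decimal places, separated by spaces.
1.414 4.000 -0.414

after link 1: o_1 = (0.0000, 0.0000, 1.0000)
after link 2: o_2 = (1.4142, 4.0000, -0.4142)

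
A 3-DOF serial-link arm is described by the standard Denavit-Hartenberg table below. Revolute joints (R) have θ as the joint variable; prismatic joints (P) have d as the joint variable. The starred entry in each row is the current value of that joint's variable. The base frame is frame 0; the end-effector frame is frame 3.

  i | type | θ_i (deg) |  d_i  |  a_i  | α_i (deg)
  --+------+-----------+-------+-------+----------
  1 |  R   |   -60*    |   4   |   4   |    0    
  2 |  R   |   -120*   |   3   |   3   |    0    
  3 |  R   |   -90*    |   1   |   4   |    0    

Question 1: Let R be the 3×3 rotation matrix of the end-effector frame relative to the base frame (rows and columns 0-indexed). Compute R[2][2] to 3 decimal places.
1.000

End-effector z-axis (col 2 of R) = (0.0000,0.0000,1.0000)
R[2][2] = 1.0000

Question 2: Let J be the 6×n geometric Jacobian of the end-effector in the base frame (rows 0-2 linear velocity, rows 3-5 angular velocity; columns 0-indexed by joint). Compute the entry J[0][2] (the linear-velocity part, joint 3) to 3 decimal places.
-4.000

axis z_2 = (0.0000,0.0000,1.0000); lever o_n−o_2 = (-0.0000,4.0000,1.0000)
cross product → J_v[:, 2] = (-4.0000,-0.0000,0.0000)
J_ω[:, 2] = z_2
entry J[0][2] = -4.0000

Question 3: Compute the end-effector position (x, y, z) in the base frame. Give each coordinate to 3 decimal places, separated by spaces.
-1.000 0.536 8.000

after link 1: o_1 = (2.0000, -3.4641, 4.0000)
after link 2: o_2 = (-1.0000, -3.4641, 7.0000)
after link 3: o_3 = (-1.0000, 0.5359, 8.0000)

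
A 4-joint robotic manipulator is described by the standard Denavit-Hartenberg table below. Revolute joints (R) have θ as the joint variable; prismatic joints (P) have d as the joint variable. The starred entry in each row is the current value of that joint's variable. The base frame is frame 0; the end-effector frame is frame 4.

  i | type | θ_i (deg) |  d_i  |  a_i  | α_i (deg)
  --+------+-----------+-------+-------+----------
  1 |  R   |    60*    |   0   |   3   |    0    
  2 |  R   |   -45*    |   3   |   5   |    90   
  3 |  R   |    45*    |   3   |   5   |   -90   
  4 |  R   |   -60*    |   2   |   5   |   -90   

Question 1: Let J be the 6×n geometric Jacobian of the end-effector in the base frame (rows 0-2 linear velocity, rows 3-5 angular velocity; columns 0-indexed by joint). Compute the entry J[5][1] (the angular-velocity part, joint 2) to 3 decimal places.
axis z_1 = (0.0000,0.0000,1.0000); lever o_n−o_1 = (10.4834,-4.7797,9.7175)
cross product → J_v[:, 1] = (4.7797,10.4834,-0.0000)
J_ω[:, 1] = z_1
entry J[5][1] = 1.0000

1.000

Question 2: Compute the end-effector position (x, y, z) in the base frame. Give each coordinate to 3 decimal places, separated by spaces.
11.983 -2.182 9.718

after link 1: o_1 = (1.5000, 2.5981, 0.0000)
after link 2: o_2 = (6.3296, 3.8922, 3.0000)
after link 3: o_3 = (10.5211, 1.9095, 6.5355)
after link 4: o_4 = (11.9834, -2.1816, 9.7175)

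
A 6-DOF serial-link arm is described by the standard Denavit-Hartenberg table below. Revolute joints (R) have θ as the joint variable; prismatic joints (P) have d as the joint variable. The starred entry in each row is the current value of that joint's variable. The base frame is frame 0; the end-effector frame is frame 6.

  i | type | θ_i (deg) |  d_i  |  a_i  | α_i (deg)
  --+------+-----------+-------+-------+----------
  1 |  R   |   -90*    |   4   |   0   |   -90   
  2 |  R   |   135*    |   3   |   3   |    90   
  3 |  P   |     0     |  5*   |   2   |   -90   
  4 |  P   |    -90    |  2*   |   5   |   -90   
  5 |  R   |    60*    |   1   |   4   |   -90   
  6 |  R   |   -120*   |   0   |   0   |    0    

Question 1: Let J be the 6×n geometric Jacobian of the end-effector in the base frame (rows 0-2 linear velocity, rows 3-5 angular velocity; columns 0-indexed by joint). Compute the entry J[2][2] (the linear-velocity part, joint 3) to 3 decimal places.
prismatic axis z_2 = (0.0000,-0.7071,-0.7071)
J_v[:, 2] = z_2; J_ω[:, 2] = (0,0,0)
entry J[2][2] = -0.7071

-0.707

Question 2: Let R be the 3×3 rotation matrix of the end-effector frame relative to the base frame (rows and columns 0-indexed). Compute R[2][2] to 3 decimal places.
End-effector z-axis (col 2 of R) = (-0.5000,0.6124,0.6124)
R[2][2] = 0.6124

0.612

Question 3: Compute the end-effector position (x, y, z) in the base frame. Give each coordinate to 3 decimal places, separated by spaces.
after link 1: o_1 = (0.0000, 0.0000, 4.0000)
after link 2: o_2 = (3.0000, 2.1213, 1.8787)
after link 3: o_3 = (3.0000, -0.0000, -3.0711)
after link 4: o_4 = (5.0000, -3.5355, -6.6066)
after link 5: o_5 = (1.5359, -4.2426, -8.7279)
after link 6: o_6 = (1.5359, -4.2426, -8.7279)

1.536 -4.243 -8.728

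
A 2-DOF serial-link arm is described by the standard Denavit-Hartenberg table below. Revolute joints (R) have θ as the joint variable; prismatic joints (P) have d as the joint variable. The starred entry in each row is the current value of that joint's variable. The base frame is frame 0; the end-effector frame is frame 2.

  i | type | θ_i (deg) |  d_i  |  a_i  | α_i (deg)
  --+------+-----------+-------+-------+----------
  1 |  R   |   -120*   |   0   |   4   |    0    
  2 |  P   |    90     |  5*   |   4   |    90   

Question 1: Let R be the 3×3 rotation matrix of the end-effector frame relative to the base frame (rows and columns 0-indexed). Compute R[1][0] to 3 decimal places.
-0.500

End-effector x-axis (col 0 of R) = (0.8660,-0.5000,0.0000)
R[1][0] = -0.5000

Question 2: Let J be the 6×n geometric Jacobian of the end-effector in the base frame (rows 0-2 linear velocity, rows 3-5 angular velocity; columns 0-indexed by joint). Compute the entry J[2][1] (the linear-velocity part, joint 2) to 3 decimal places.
prismatic axis z_1 = (0.0000,0.0000,1.0000)
J_v[:, 1] = z_1; J_ω[:, 1] = (0,0,0)
entry J[2][1] = 1.0000

1.000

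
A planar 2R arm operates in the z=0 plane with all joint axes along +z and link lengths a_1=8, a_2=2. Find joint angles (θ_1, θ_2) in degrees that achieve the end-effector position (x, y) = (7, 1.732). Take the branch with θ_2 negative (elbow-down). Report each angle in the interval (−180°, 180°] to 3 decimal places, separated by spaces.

27.795 -120.000

cos θ_2 = (51.9998−8²−2²)/(2·8·2) = -0.5000; θ_2 = -120.0004° (elbow-down)
β = atan2(1.7320,7.0000) = 13.8975°; ψ = atan2(-1.7320,7.0000) = -13.8979°
θ_1 = β − ψ = 27.7954°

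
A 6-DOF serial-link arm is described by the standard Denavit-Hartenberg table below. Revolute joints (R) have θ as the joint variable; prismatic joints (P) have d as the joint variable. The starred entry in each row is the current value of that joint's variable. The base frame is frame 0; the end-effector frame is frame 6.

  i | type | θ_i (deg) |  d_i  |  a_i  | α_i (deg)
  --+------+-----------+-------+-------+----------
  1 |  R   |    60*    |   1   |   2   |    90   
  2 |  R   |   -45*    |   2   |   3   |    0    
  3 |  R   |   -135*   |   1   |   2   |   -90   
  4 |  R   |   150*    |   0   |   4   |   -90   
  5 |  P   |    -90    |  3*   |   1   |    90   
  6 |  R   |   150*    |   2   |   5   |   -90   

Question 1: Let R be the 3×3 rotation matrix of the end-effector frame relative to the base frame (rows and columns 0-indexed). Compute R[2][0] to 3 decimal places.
End-effector x-axis (col 0 of R) = (0.5000,-0.0000,0.8660)
R[2][0] = 0.8660

0.866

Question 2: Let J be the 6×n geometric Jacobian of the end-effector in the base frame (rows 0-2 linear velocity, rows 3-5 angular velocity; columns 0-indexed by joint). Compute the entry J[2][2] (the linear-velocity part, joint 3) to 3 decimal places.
axis z_2 = (0.8660,-0.5000,0.0000); lever o_n−o_2 = (5.3660,-0.2321,3.3301)
cross product → J_v[:, 2] = (-1.6651,-2.8840,2.4821)
J_ω[:, 2] = z_2
entry J[2][2] = 2.4821

2.482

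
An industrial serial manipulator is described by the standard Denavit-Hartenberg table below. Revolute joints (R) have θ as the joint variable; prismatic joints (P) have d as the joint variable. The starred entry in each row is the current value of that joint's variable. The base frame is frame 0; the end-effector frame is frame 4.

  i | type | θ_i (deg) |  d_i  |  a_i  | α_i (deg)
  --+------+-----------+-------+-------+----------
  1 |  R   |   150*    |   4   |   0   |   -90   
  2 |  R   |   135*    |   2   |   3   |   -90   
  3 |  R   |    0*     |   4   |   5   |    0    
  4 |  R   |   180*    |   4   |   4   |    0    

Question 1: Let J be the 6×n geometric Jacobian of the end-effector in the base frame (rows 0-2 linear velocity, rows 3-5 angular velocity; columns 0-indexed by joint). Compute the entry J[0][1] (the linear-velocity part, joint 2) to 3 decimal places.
axis z_1 = (-0.5000,-0.8660,0.0000); lever o_n−o_1 = (6.3485,-5.9747,2.8284)
cross product → J_v[:, 1] = (-2.4495,1.4142,8.4853)
J_ω[:, 1] = z_1
entry J[0][1] = -2.4495

-2.449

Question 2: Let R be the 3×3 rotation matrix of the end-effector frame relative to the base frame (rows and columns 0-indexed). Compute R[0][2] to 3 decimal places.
0.612

End-effector z-axis (col 2 of R) = (0.6124,-0.3536,0.7071)
R[0][2] = 0.6124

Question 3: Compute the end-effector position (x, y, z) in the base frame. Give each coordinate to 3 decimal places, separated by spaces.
6.348 -5.975 6.828

after link 1: o_1 = (0.0000, 0.0000, 4.0000)
after link 2: o_2 = (0.8371, -2.7927, 1.8787)
after link 3: o_3 = (6.3485, -5.9747, 1.1716)
after link 4: o_4 = (6.3485, -5.9747, 6.8284)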